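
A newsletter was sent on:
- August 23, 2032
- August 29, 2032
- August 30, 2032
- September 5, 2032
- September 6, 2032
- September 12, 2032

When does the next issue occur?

September 13, 2032

Gaps: 6, 1, 6, 1, 6 days — not constant, but cyclic with period 2.
The events fall on every Monday and Sunday.
Next Monday: September 13, 2032.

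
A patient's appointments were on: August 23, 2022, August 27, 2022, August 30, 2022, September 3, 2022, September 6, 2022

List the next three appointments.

September 10, 2022; September 13, 2022; September 17, 2022

Every event lands on a Tuesday or Saturday (gaps cycle 4, 3, 4, 3).
So the schedule is: every Tuesday and Saturday.
Next Saturday: September 10, 2022.
The following Tuesday is September 13, 2022.
Next Saturday: September 17, 2022.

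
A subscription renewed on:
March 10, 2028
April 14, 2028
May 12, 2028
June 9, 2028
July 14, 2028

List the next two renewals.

August 11, 2028; September 8, 2028

All dates are Fridays, 35, 28, 28, 35 days apart.
Specifically, the 2nd Friday of each month.
August 2028 — 2nd Friday is August 11, 2028.
2nd Friday of September 2028: September 8, 2028.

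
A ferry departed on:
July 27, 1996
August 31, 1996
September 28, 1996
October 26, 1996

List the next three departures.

November 30, 1996; December 28, 1996; January 25, 1997

These are Saturdays with 35, 28, 28-day gaps.
Each is the final Saturday of its month — August 31, 1996 is past the 28th, so '4th Saturday' doesn't fit.
Last Saturday of November 1996: November 30, 1996.
December 1996 ends with Saturday December 28, 1996.
January 1997 ends with Saturday January 25, 1997.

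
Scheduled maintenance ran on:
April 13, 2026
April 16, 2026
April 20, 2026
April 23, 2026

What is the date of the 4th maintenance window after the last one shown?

The gap pattern 3, 4, 3 repeats every 2 events.
These are the Mondays and Thursdays of each week.
The following Monday is April 27, 2026.
Next Thursday: April 30, 2026.
The following Monday is May 4, 2026.
Next Thursday: May 7, 2026.

May 7, 2026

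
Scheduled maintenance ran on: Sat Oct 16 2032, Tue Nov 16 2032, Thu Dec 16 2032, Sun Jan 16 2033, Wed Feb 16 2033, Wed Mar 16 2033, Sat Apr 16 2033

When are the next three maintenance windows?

Gaps: 31, 30, 31, 31, 28, 31 days — not constant. Every event is on the 16th of the month.
Pattern: the 16th of each month.
May 2033: Mon May 16 2033.
Next: June 2033 → Thu Jun 16 2033.
July 2033: Sat Jul 16 2033.

Mon May 16 2033, Thu Jun 16 2033, Sat Jul 16 2033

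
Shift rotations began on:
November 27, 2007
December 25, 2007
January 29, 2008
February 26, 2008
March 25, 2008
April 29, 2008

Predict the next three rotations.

May 27, 2008; June 24, 2008; July 29, 2008

These are Tuesdays with 28, 35, 28, 28, 35-day gaps.
Each is the final Tuesday of its month — January 29, 2008 is past the 28th, so '4th Tuesday' doesn't fit.
Last Tuesday of May 2008: May 27, 2008.
Last Tuesday of June 2008: June 24, 2008.
Last Tuesday of July 2008: July 29, 2008.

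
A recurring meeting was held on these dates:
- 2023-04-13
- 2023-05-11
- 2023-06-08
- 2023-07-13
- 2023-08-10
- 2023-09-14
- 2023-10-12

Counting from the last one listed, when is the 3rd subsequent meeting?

2024-01-11

All dates are Thursdays, 28, 28, 35, 28, 35, 28 days apart.
Specifically, the 2nd Thursday of each month.
November 2023 — 2nd Thursday is 2023-11-09.
December 2023 — 2nd Thursday is 2023-12-14.
2nd Thursday of January 2024: 2024-01-11.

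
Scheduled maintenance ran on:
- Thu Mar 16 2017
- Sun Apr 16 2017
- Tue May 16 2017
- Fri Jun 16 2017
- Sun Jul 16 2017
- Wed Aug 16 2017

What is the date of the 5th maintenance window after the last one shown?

Each date is the 16th; the gaps (31, 30, 31, 30, 31) track the month lengths.
The rule is the 16th of each month.
September 2017: Sat Sep 16 2017.
October 2017: Mon Oct 16 2017.
Next: November 2017 → Thu Nov 16 2017.
December 2017: Sat Dec 16 2017.
Next: January 2018 → Tue Jan 16 2018.

Tue Jan 16 2018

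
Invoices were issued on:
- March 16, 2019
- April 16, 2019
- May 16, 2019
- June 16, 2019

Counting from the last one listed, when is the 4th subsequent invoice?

Gaps: 31, 30, 31 days — not constant. Every event is on the 16th of the month.
Pattern: the 16th of each month.
July 2019: July 16, 2019.
Next: August 2019 → August 16, 2019.
Next: September 2019 → September 16, 2019.
October 2019: October 16, 2019.

October 16, 2019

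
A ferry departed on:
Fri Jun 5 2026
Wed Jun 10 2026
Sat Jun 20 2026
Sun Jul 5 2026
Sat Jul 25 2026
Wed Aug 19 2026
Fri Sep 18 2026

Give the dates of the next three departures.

The spacing grows by 5 each time: 5, 10, 15, 20, 25, 30 days.
Next gap: 35 days. Fri Sep 18 2026 + 35 days = Fri Oct 23 2026.
Next gap: 40 days. Fri Oct 23 2026 + 40 days = Wed Dec 2 2026.
Next gap: 45 days. Wed Dec 2 2026 + 45 days = Sat Jan 16 2027.

Fri Oct 23 2026, Wed Dec 2 2026, Sat Jan 16 2027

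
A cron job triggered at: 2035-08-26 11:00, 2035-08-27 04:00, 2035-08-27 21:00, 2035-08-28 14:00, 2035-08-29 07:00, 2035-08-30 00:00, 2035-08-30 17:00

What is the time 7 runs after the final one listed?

2035-09-04 16:00

The interval is a steady 17 hours (17, 17, 17, 17, 17, 17).
2035-08-30 17:00 + 17 h = 2035-08-31 10:00.
2035-08-31 10:00 + 17 h = 2035-09-01 03:00.
2035-09-01 03:00 + 17 h = 2035-09-01 20:00.
2035-09-01 20:00 + 17 h = 2035-09-02 13:00.
2035-09-02 13:00 + 17 h = 2035-09-03 06:00.
2035-09-03 06:00 + 17 h = 2035-09-03 23:00.
2035-09-03 23:00 + 17 h = 2035-09-04 16:00.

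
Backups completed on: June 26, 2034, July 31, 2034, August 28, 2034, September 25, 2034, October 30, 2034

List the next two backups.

Every date is a Monday; gaps 35, 28, 28, 35 days.
Each is the last Monday of its month (at least one falls on the 29th or later, ruling out '4th Monday').
Last Monday of November 2034: November 27, 2034.
December 2034 ends with Monday December 25, 2034.

November 27, 2034; December 25, 2034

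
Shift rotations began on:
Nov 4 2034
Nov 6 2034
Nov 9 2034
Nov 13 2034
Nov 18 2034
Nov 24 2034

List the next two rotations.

Dec 1 2034, Dec 9 2034

Intervals are 2, 3, 4, 5, 6 days — an arithmetic progression with common difference 1.
Next gap: 7 days. Nov 24 2034 + 7 days = Dec 1 2034.
Next gap: 8 days. Dec 1 2034 + 8 days = Dec 9 2034.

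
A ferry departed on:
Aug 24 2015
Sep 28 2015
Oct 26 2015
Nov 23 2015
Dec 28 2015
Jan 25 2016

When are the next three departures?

These are Mondays at 28- or 35-day spacing (35, 28, 28, 35, 28).
The pattern: 4th Monday of the month.
4th Monday of February 2016: Feb 22 2016.
March 2016 — 4th Monday is Mar 28 2016.
April 2016 — 4th Monday is Apr 25 2016.

Feb 22 2016, Mar 28 2016, Apr 25 2016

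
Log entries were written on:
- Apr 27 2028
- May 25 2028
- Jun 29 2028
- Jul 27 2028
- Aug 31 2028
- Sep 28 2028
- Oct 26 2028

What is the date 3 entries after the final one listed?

Jan 25 2029

All Thursdays; the gaps (28, 35, 28, 35, 28, 28) vary with month length.
This is the last Thursday of each month.
Last Thursday of November 2028: Nov 30 2028.
Last Thursday of December 2028: Dec 28 2028.
January 2029 ends with Thursday Jan 25 2029.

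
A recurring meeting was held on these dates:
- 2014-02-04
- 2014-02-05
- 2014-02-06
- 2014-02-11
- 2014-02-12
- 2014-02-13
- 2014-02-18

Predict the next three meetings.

The gap pattern 1, 1, 5, 1, 1, 5 repeats every 3 events.
These are the Tuesdays, Wednesdays and Thursdays of each week.
The following Wednesday is 2014-02-19.
Next Thursday: 2014-02-20.
Next Tuesday: 2014-02-25.

2014-02-19, 2014-02-20, 2014-02-25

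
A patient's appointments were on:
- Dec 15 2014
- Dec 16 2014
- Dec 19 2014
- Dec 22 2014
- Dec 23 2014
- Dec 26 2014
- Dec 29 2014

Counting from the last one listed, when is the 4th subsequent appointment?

The gap pattern 1, 3, 3, 1, 3, 3 repeats every 3 events.
These are the Mondays, Tuesdays and Fridays of each week.
The following Tuesday is Dec 30 2014.
The following Friday is Jan 2 2015.
Next Monday: Jan 5 2015.
The following Tuesday is Jan 6 2015.

Jan 6 2015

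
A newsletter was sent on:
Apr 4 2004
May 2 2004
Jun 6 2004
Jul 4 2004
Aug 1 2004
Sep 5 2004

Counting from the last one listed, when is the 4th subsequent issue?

Jan 2 2005

These are Sundays at 28- or 35-day spacing (28, 35, 28, 28, 35).
The pattern: 1st Sunday of the month.
1st Sunday of October 2004: Oct 3 2004.
1st Sunday of November 2004: Nov 7 2004.
December 2004 — 1st Sunday is Dec 5 2004.
January 2005 — 1st Sunday is Jan 2 2005.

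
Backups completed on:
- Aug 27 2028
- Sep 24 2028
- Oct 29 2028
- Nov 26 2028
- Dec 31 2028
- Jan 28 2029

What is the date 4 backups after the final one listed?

These are Sundays with 28, 35, 28, 35, 28-day gaps.
Each is the final Sunday of its month — Oct 29 2028 is past the 28th, so '4th Sunday' doesn't fit.
Last Sunday of February 2029: Feb 25 2029.
March 2029 ends with Sunday Mar 25 2029.
Last Sunday of April 2029: Apr 29 2029.
Last Sunday of May 2029: May 27 2029.

May 27 2029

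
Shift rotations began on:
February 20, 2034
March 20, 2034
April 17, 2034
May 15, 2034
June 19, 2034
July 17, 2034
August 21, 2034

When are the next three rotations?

These are Mondays at 28- or 35-day spacing (28, 28, 28, 35, 28, 35).
The pattern: 3rd Monday of the month.
3rd Monday of September 2034: September 18, 2034.
3rd Monday of October 2034: October 16, 2034.
November 2034 — 3rd Monday is November 20, 2034.

September 18, 2034; October 16, 2034; November 20, 2034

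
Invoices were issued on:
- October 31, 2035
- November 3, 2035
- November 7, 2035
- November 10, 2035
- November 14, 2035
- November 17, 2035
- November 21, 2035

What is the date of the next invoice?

November 24, 2035

Every event lands on a Wednesday or Saturday (gaps cycle 3, 4, 3, 4, 3, 4).
So the schedule is: every Wednesday and Saturday.
The following Saturday is November 24, 2035.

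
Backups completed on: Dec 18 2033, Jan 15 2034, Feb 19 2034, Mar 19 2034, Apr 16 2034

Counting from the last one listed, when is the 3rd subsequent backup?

Jul 16 2034

These are Sundays at 28- or 35-day spacing (28, 35, 28, 28).
The pattern: 3rd Sunday of the month.
May 2034 — 3rd Sunday is May 21 2034.
3rd Sunday of June 2034: Jun 18 2034.
3rd Sunday of July 2034: Jul 16 2034.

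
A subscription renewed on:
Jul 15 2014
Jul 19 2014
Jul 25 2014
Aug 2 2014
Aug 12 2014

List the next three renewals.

Gaps: 4, 6, 8, 10 days — each gap is 2 larger than the previous one.
Next gap: 12 days. Aug 12 2014 + 12 days = Aug 24 2014.
Next gap: 14 days. Aug 24 2014 + 14 days = Sep 7 2014.
Next gap: 16 days. Sep 7 2014 + 16 days = Sep 23 2014.

Aug 24 2014, Sep 7 2014, Sep 23 2014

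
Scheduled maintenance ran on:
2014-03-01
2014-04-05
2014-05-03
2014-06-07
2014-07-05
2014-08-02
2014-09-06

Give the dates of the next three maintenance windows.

2014-10-04, 2014-11-01, 2014-12-06

These are Saturdays at 28- or 35-day spacing (35, 28, 35, 28, 28, 35).
The pattern: 1st Saturday of the month.
October 2014 — 1st Saturday is 2014-10-04.
1st Saturday of November 2014: 2014-11-01.
1st Saturday of December 2014: 2014-12-06.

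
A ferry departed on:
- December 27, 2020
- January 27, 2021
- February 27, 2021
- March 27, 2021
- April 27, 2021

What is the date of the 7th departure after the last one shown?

Gaps: 31, 31, 28, 31 days — not constant. Every event is on the 27th of the month.
Pattern: the 27th of each month.
Next: May 2021 → May 27, 2021.
Next: June 2021 → June 27, 2021.
Next: July 2021 → July 27, 2021.
Next: August 2021 → August 27, 2021.
Next: September 2021 → September 27, 2021.
Next: October 2021 → October 27, 2021.
Next: November 2021 → November 27, 2021.

November 27, 2021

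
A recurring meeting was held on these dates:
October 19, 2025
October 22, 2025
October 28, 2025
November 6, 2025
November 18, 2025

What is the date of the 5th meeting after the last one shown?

The spacing grows by 3 each time: 3, 6, 9, 12 days.
Next gap: 15 days. November 18, 2025 + 15 days = December 3, 2025.
Next gap: 18 days. December 3, 2025 + 18 days = December 21, 2025.
Next gap: 21 days. December 21, 2025 + 21 days = January 11, 2026.
Next gap: 24 days. January 11, 2026 + 24 days = February 4, 2026.
Next gap: 27 days. February 4, 2026 + 27 days = March 3, 2026.

March 3, 2026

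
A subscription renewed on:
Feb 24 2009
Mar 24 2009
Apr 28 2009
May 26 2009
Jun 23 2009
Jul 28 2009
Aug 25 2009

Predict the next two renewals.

Sep 22 2009, Oct 27 2009

Gaps: 28, 35, 28, 28, 35, 28 days — a mix of 28 and 35. Every date is a Tuesday.
Each is the 4th Tuesday of its month.
4th Tuesday of September 2009: Sep 22 2009.
October 2009 — 4th Tuesday is Oct 27 2009.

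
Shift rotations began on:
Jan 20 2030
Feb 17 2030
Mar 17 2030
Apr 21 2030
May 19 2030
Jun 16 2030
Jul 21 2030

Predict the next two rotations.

All dates are Sundays, 28, 28, 35, 28, 28, 35 days apart.
Specifically, the 3rd Sunday of each month.
August 2030 — 3rd Sunday is Aug 18 2030.
3rd Sunday of September 2030: Sep 15 2030.

Aug 18 2030, Sep 15 2030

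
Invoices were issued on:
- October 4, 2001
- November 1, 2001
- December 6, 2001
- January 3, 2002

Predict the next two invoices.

February 7, 2002; March 7, 2002

All dates are Thursdays, 28, 35, 28 days apart.
Specifically, the 1st Thursday of each month.
1st Thursday of February 2002: February 7, 2002.
March 2002 — 1st Thursday is March 7, 2002.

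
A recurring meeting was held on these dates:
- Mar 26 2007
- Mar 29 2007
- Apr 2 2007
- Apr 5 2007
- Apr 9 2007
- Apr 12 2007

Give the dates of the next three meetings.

Apr 16 2007, Apr 19 2007, Apr 23 2007

Every event lands on a Monday or Thursday (gaps cycle 3, 4, 3, 4, 3).
So the schedule is: every Monday and Thursday.
Next Monday: Apr 16 2007.
Next Thursday: Apr 19 2007.
Next Monday: Apr 23 2007.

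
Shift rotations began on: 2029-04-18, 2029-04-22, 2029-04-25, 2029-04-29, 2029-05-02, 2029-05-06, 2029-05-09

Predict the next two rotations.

2029-05-13, 2029-05-16

Gaps: 4, 3, 4, 3, 4, 3 days — not constant, but cyclic with period 2.
The events fall on every Wednesday and Sunday.
The following Sunday is 2029-05-13.
The following Wednesday is 2029-05-16.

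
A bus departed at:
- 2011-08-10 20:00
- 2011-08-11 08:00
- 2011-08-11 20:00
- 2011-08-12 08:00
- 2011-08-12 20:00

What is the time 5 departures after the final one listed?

The interval is a steady 12 hours (12, 12, 12, 12).
2011-08-12 20:00 + 12 h = 2011-08-13 08:00.
2011-08-13 08:00 + 12 h = 2011-08-13 20:00.
2011-08-13 20:00 + 12 h = 2011-08-14 08:00.
2011-08-14 08:00 + 12 h = 2011-08-14 20:00.
2011-08-14 20:00 + 12 h = 2011-08-15 08:00.

2011-08-15 08:00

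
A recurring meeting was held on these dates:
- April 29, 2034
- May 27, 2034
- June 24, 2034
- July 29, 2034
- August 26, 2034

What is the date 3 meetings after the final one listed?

November 25, 2034

Every date is a Saturday; gaps 28, 28, 35, 28 days.
Each is the last Saturday of its month (at least one falls on the 29th or later, ruling out '4th Saturday').
Last Saturday of September 2034: September 30, 2034.
Last Saturday of October 2034: October 28, 2034.
Last Saturday of November 2034: November 25, 2034.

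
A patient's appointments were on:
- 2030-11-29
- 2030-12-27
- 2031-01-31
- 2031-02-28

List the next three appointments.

2031-03-28, 2031-04-25, 2031-05-30

All Fridays; the gaps (28, 35, 28) vary with month length.
This is the last Friday of each month.
March 2031 ends with Friday 2031-03-28.
April 2031 ends with Friday 2031-04-25.
May 2031 ends with Friday 2031-05-30.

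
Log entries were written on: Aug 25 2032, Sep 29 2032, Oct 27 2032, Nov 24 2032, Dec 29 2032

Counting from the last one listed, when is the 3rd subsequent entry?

These are Wednesdays with 35, 28, 28, 35-day gaps.
Each is the final Wednesday of its month — Sep 29 2032 is past the 28th, so '4th Wednesday' doesn't fit.
Last Wednesday of January 2033: Jan 26 2033.
February 2033 ends with Wednesday Feb 23 2033.
Last Wednesday of March 2033: Mar 30 2033.

Mar 30 2033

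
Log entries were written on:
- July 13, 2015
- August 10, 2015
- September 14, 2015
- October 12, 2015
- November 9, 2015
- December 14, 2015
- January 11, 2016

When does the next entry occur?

All dates are Mondays, 28, 35, 28, 28, 35, 28 days apart.
Specifically, the 2nd Monday of each month.
2nd Monday of February 2016: February 8, 2016.

February 8, 2016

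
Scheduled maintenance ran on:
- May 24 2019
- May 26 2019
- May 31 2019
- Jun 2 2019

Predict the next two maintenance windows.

Jun 7 2019, Jun 9 2019

Every event lands on a Friday or Sunday (gaps cycle 2, 5, 2).
So the schedule is: every Friday and Sunday.
Next Friday: Jun 7 2019.
Next Sunday: Jun 9 2019.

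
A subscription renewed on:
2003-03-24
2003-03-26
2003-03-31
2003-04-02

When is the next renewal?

2003-04-07

The gap pattern 2, 5, 2 repeats every 2 events.
These are the Mondays and Wednesdays of each week.
The following Monday is 2003-04-07.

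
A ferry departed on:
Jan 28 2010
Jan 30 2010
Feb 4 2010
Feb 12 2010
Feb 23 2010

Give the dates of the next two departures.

Mar 9 2010, Mar 26 2010

The spacing grows by 3 each time: 2, 5, 8, 11 days.
Next gap: 14 days. Feb 23 2010 + 14 days = Mar 9 2010.
Next gap: 17 days. Mar 9 2010 + 17 days = Mar 26 2010.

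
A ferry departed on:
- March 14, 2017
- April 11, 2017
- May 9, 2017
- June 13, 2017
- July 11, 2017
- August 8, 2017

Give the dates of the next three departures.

Gaps: 28, 28, 35, 28, 28 days — a mix of 28 and 35. Every date is a Tuesday.
Each is the 2nd Tuesday of its month.
September 2017 — 2nd Tuesday is September 12, 2017.
2nd Tuesday of October 2017: October 10, 2017.
November 2017 — 2nd Tuesday is November 14, 2017.

September 12, 2017; October 10, 2017; November 14, 2017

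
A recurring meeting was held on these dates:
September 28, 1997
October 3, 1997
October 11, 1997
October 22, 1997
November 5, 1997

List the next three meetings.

Gaps: 5, 8, 11, 14 days — each gap is 3 larger than the previous one.
Next gap: 17 days. November 5, 1997 + 17 days = November 22, 1997.
Next gap: 20 days. November 22, 1997 + 20 days = December 12, 1997.
Next gap: 23 days. December 12, 1997 + 23 days = January 4, 1998.

November 22, 1997; December 12, 1997; January 4, 1998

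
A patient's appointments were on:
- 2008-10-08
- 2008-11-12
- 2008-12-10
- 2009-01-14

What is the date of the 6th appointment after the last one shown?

Gaps: 35, 28, 35 days — a mix of 28 and 35. Every date is a Wednesday.
Each is the 2nd Wednesday of its month.
2nd Wednesday of February 2009: 2009-02-11.
2nd Wednesday of March 2009: 2009-03-11.
2nd Wednesday of April 2009: 2009-04-08.
2nd Wednesday of May 2009: 2009-05-13.
2nd Wednesday of June 2009: 2009-06-10.
July 2009 — 2nd Wednesday is 2009-07-08.

2009-07-08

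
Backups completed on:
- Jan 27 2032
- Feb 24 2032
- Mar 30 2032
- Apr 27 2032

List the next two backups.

May 25 2032, Jun 29 2032

Every date is a Tuesday; gaps 28, 35, 28 days.
Each is the last Tuesday of its month (at least one falls on the 29th or later, ruling out '4th Tuesday').
Last Tuesday of May 2032: May 25 2032.
Last Tuesday of June 2032: Jun 29 2032.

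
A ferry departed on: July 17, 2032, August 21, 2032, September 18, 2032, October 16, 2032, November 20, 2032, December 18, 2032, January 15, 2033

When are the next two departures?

February 19, 2033; March 19, 2033

Gaps: 35, 28, 28, 35, 28, 28 days — a mix of 28 and 35. Every date is a Saturday.
Each is the 3rd Saturday of its month.
February 2033 — 3rd Saturday is February 19, 2033.
3rd Saturday of March 2033: March 19, 2033.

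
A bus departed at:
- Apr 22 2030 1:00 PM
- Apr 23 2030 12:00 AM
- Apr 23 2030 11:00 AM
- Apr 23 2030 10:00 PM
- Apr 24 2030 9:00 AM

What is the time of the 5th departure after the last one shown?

Spacing: 11, 11, 11, 11 h — constant 11 h.
Apr 24 2030 9:00 AM + 11 h = Apr 24 2030 8:00 PM.
Apr 24 2030 8:00 PM + 11 h = Apr 25 2030 7:00 AM.
Apr 25 2030 7:00 AM + 11 h = Apr 25 2030 6:00 PM.
Apr 25 2030 6:00 PM + 11 h = Apr 26 2030 5:00 AM.
Apr 26 2030 5:00 AM + 11 h = Apr 26 2030 4:00 PM.

Apr 26 2030 4:00 PM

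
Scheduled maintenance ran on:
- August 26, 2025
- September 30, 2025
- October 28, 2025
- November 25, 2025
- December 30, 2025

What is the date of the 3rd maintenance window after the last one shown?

March 31, 2026

Every date is a Tuesday; gaps 35, 28, 28, 35 days.
Each is the last Tuesday of its month (at least one falls on the 29th or later, ruling out '4th Tuesday').
January 2026 ends with Tuesday January 27, 2026.
February 2026 ends with Tuesday February 24, 2026.
Last Tuesday of March 2026: March 31, 2026.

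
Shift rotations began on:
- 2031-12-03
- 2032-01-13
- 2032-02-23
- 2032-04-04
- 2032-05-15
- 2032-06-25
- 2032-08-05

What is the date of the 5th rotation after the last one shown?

2033-02-26

The spacing is 41, 41, 41, 41, 41, 41 days — always 41 days.
2032-08-05 + 41 days = 2032-09-15.
2032-09-15 + 41 days = 2032-10-26.
2032-10-26 + 41 days = 2032-12-06.
2032-12-06 + 41 days = 2033-01-16.
2033-01-16 + 41 days = 2033-02-26.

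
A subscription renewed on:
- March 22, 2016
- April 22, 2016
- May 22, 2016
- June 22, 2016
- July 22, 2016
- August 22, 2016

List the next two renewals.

Gaps: 31, 30, 31, 30, 31 days — not constant. Every event is on the 22nd of the month.
Pattern: the 22nd of each month.
September 2016: September 22, 2016.
October 2016: October 22, 2016.

September 22, 2016; October 22, 2016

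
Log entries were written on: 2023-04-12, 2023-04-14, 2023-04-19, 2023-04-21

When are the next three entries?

2023-04-26, 2023-04-28, 2023-05-03

Every event lands on a Wednesday or Friday (gaps cycle 2, 5, 2).
So the schedule is: every Wednesday and Friday.
Next Wednesday: 2023-04-26.
The following Friday is 2023-04-28.
Next Wednesday: 2023-05-03.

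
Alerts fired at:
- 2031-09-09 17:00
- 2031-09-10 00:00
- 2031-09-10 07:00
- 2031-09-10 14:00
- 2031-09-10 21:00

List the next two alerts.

Gaps: 7, 7, 7, 7 hours — each event is 7 hours after the previous one.
2031-09-10 21:00 + 7 h = 2031-09-11 04:00.
2031-09-11 04:00 + 7 h = 2031-09-11 11:00.

2031-09-11 04:00, 2031-09-11 11:00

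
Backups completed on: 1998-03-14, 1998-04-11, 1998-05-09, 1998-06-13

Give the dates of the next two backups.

These are Saturdays at 28- or 35-day spacing (28, 28, 35).
The pattern: 2nd Saturday of the month.
2nd Saturday of July 1998: 1998-07-11.
2nd Saturday of August 1998: 1998-08-08.

1998-07-11, 1998-08-08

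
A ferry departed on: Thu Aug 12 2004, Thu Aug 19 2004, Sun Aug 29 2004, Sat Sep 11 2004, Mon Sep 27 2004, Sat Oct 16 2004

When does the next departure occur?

Sun Nov 7 2004

Intervals are 7, 10, 13, 16, 19 days — an arithmetic progression with common difference 3.
Next gap: 22 days. Sat Oct 16 2004 + 22 days = Sun Nov 7 2004.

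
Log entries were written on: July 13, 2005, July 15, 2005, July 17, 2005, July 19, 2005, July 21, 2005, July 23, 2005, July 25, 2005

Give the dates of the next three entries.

July 27, 2005; July 29, 2005; July 31, 2005

The spacing is 2, 2, 2, 2, 2, 2 days — always 2 days.
July 25, 2005 + 2 days = July 27, 2005.
July 27, 2005 + 2 days = July 29, 2005.
July 29, 2005 + 2 days = July 31, 2005.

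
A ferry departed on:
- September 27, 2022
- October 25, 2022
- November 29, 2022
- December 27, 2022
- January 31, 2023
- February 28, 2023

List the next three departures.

March 28, 2023; April 25, 2023; May 30, 2023

These are Tuesdays with 28, 35, 28, 35, 28-day gaps.
Each is the final Tuesday of its month — November 29, 2022 is past the 28th, so '4th Tuesday' doesn't fit.
March 2023 ends with Tuesday March 28, 2023.
April 2023 ends with Tuesday April 25, 2023.
Last Tuesday of May 2023: May 30, 2023.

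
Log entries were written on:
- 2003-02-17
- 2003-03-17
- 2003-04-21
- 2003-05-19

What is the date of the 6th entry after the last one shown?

2003-11-17

All dates are Mondays, 28, 35, 28 days apart.
Specifically, the 3rd Monday of each month.
3rd Monday of June 2003: 2003-06-16.
3rd Monday of July 2003: 2003-07-21.
August 2003 — 3rd Monday is 2003-08-18.
3rd Monday of September 2003: 2003-09-15.
3rd Monday of October 2003: 2003-10-20.
3rd Monday of November 2003: 2003-11-17.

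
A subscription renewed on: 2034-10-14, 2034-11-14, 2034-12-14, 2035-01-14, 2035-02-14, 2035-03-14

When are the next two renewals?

The day-of-month is always 14 (31, 30, 31, 31, 28 days between events).
So this recurs on the 14th of each month.
Next: April 2035 → 2035-04-14.
May 2035: 2035-05-14.

2035-04-14, 2035-05-14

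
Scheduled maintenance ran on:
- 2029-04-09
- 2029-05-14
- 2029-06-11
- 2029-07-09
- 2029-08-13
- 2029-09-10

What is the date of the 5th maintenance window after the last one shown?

These are Mondays at 28- or 35-day spacing (35, 28, 28, 35, 28).
The pattern: 2nd Monday of the month.
2nd Monday of October 2029: 2029-10-08.
2nd Monday of November 2029: 2029-11-12.
2nd Monday of December 2029: 2029-12-10.
2nd Monday of January 2030: 2030-01-14.
2nd Monday of February 2030: 2030-02-11.

2030-02-11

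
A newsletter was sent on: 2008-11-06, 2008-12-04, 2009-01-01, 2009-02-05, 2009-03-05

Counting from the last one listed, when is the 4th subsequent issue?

These are Thursdays at 28- or 35-day spacing (28, 28, 35, 28).
The pattern: 1st Thursday of the month.
1st Thursday of April 2009: 2009-04-02.
May 2009 — 1st Thursday is 2009-05-07.
June 2009 — 1st Thursday is 2009-06-04.
July 2009 — 1st Thursday is 2009-07-02.

2009-07-02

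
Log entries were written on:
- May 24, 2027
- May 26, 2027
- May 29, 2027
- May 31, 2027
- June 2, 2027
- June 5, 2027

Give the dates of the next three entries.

The gap pattern 2, 3, 2, 2, 3 repeats every 3 events.
These are the Mondays, Wednesdays and Saturdays of each week.
The following Monday is June 7, 2027.
The following Wednesday is June 9, 2027.
The following Saturday is June 12, 2027.

June 7, 2027; June 9, 2027; June 12, 2027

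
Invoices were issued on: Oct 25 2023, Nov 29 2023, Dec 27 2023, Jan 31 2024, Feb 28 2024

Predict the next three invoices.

Mar 27 2024, Apr 24 2024, May 29 2024

All Wednesdays; the gaps (35, 28, 35, 28) vary with month length.
This is the last Wednesday of each month.
Last Wednesday of March 2024: Mar 27 2024.
Last Wednesday of April 2024: Apr 24 2024.
Last Wednesday of May 2024: May 29 2024.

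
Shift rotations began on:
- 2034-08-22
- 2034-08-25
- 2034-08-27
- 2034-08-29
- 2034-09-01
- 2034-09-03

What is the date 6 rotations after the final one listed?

2034-09-17

Every event lands on a Tuesday or Friday or Sunday (gaps cycle 3, 2, 2, 3, 2).
So the schedule is: every Tuesday, Friday and Sunday.
Next Tuesday: 2034-09-05.
The following Friday is 2034-09-08.
The following Sunday is 2034-09-10.
The following Tuesday is 2034-09-12.
The following Friday is 2034-09-15.
Next Sunday: 2034-09-17.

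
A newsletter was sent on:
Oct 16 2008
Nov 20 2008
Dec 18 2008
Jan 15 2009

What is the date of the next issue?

Feb 19 2009

Gaps: 35, 28, 28 days — a mix of 28 and 35. Every date is a Thursday.
Each is the 3rd Thursday of its month.
3rd Thursday of February 2009: Feb 19 2009.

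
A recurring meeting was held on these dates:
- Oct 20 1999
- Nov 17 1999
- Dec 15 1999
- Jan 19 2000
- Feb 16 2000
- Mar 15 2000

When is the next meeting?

Apr 19 2000

These are Wednesdays at 28- or 35-day spacing (28, 28, 35, 28, 28).
The pattern: 3rd Wednesday of the month.
3rd Wednesday of April 2000: Apr 19 2000.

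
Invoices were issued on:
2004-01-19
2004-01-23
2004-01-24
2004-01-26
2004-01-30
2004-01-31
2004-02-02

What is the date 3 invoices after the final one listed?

2004-02-09

Every event lands on a Monday or Friday or Saturday (gaps cycle 4, 1, 2, 4, 1, 2).
So the schedule is: every Monday, Friday and Saturday.
The following Friday is 2004-02-06.
Next Saturday: 2004-02-07.
Next Monday: 2004-02-09.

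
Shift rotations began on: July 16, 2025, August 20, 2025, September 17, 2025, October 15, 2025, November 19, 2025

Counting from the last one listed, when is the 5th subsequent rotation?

Gaps: 35, 28, 28, 35 days — a mix of 28 and 35. Every date is a Wednesday.
Each is the 3rd Wednesday of its month.
3rd Wednesday of December 2025: December 17, 2025.
3rd Wednesday of January 2026: January 21, 2026.
February 2026 — 3rd Wednesday is February 18, 2026.
3rd Wednesday of March 2026: March 18, 2026.
3rd Wednesday of April 2026: April 15, 2026.

April 15, 2026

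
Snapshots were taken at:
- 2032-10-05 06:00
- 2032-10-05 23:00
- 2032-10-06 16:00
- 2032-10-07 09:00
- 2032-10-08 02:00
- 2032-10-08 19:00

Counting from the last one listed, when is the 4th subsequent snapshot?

The interval is a steady 17 hours (17, 17, 17, 17, 17).
2032-10-08 19:00 + 17 h = 2032-10-09 12:00.
2032-10-09 12:00 + 17 h = 2032-10-10 05:00.
2032-10-10 05:00 + 17 h = 2032-10-10 22:00.
2032-10-10 22:00 + 17 h = 2032-10-11 15:00.

2032-10-11 15:00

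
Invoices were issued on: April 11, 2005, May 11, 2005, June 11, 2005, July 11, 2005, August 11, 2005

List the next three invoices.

Gaps: 30, 31, 30, 31 days — not constant. Every event is on the 11th of the month.
Pattern: the 11th of each month.
September 2005: September 11, 2005.
Next: October 2005 → October 11, 2005.
November 2005: November 11, 2005.

September 11, 2005; October 11, 2005; November 11, 2005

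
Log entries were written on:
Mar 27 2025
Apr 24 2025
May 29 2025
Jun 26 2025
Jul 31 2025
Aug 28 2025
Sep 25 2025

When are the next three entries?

Every date is a Thursday; gaps 28, 35, 28, 35, 28, 28 days.
Each is the last Thursday of its month (at least one falls on the 29th or later, ruling out '4th Thursday').
Last Thursday of October 2025: Oct 30 2025.
November 2025 ends with Thursday Nov 27 2025.
Last Thursday of December 2025: Dec 25 2025.

Oct 30 2025, Nov 27 2025, Dec 25 2025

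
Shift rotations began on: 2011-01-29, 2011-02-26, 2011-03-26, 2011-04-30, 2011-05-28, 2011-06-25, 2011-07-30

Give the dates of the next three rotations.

These are Saturdays with 28, 28, 35, 28, 28, 35-day gaps.
Each is the final Saturday of its month — 2011-01-29 is past the 28th, so '4th Saturday' doesn't fit.
Last Saturday of August 2011: 2011-08-27.
Last Saturday of September 2011: 2011-09-24.
Last Saturday of October 2011: 2011-10-29.

2011-08-27, 2011-09-24, 2011-10-29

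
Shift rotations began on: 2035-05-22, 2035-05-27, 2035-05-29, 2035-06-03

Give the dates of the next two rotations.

Gaps: 5, 2, 5 days — not constant, but cyclic with period 2.
The events fall on every Tuesday and Sunday.
Next Tuesday: 2035-06-05.
The following Sunday is 2035-06-10.

2035-06-05, 2035-06-10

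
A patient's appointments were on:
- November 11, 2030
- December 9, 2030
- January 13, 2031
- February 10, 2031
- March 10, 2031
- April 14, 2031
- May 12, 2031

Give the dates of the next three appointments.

June 9, 2031; July 14, 2031; August 11, 2031

All dates are Mondays, 28, 35, 28, 28, 35, 28 days apart.
Specifically, the 2nd Monday of each month.
June 2031 — 2nd Monday is June 9, 2031.
July 2031 — 2nd Monday is July 14, 2031.
August 2031 — 2nd Monday is August 11, 2031.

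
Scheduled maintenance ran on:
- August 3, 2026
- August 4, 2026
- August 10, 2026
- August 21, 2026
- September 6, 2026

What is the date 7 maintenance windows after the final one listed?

May 16, 2027

Intervals are 1, 6, 11, 16 days — an arithmetic progression with common difference 5.
Next gap: 21 days. September 6, 2026 + 21 days = September 27, 2026.
Next gap: 26 days. September 27, 2026 + 26 days = October 23, 2026.
Next gap: 31 days. October 23, 2026 + 31 days = November 23, 2026.
Next gap: 36 days. November 23, 2026 + 36 days = December 29, 2026.
Next gap: 41 days. December 29, 2026 + 41 days = February 8, 2027.
Next gap: 46 days. February 8, 2027 + 46 days = March 26, 2027.
Next gap: 51 days. March 26, 2027 + 51 days = May 16, 2027.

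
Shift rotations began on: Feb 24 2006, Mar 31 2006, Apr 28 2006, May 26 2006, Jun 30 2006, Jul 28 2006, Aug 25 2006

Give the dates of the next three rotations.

Every date is a Friday; gaps 35, 28, 28, 35, 28, 28 days.
Each is the last Friday of its month (at least one falls on the 29th or later, ruling out '4th Friday').
Last Friday of September 2006: Sep 29 2006.
Last Friday of October 2006: Oct 27 2006.
Last Friday of November 2006: Nov 24 2006.

Sep 29 2006, Oct 27 2006, Nov 24 2006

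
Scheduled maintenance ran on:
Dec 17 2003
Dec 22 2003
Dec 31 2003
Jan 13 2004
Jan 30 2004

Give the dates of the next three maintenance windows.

The spacing grows by 4 each time: 5, 9, 13, 17 days.
Next gap: 21 days. Jan 30 2004 + 21 days = Feb 20 2004.
Next gap: 25 days. Feb 20 2004 + 25 days = Mar 16 2004.
Next gap: 29 days. Mar 16 2004 + 29 days = Apr 14 2004.

Feb 20 2004, Mar 16 2004, Apr 14 2004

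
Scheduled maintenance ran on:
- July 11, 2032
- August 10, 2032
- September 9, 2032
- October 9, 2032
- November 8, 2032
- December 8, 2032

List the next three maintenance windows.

January 7, 2033; February 6, 2033; March 8, 2033

Gaps between consecutive events: 30, 30, 30, 30, 30 days — a constant 30-day interval.
December 8, 2032 + 30 days = January 7, 2033.
January 7, 2033 + 30 days = February 6, 2033.
February 6, 2033 + 30 days = March 8, 2033.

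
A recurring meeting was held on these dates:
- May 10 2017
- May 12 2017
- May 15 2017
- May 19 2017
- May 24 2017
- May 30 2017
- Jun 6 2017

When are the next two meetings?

Gaps: 2, 3, 4, 5, 6, 7 days — each gap is 1 larger than the previous one.
Next gap: 8 days. Jun 6 2017 + 8 days = Jun 14 2017.
Next gap: 9 days. Jun 14 2017 + 9 days = Jun 23 2017.

Jun 14 2017, Jun 23 2017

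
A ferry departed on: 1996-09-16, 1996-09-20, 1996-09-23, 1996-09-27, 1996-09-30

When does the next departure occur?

Gaps: 4, 3, 4, 3 days — not constant, but cyclic with period 2.
The events fall on every Monday and Friday.
The following Friday is 1996-10-04.

1996-10-04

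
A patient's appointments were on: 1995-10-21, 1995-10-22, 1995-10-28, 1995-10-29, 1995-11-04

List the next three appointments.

The gap pattern 1, 6, 1, 6 repeats every 2 events.
These are the Saturdays and Sundays of each week.
The following Sunday is 1995-11-05.
The following Saturday is 1995-11-11.
Next Sunday: 1995-11-12.

1995-11-05, 1995-11-11, 1995-11-12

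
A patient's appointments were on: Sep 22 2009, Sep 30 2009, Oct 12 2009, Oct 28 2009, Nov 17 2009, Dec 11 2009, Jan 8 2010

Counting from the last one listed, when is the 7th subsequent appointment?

Gaps: 8, 12, 16, 20, 24, 28 days — each gap is 4 larger than the previous one.
Next gap: 32 days. Jan 8 2010 + 32 days = Feb 9 2010.
Next gap: 36 days. Feb 9 2010 + 36 days = Mar 17 2010.
Next gap: 40 days. Mar 17 2010 + 40 days = Apr 26 2010.
Next gap: 44 days. Apr 26 2010 + 44 days = Jun 9 2010.
Next gap: 48 days. Jun 9 2010 + 48 days = Jul 27 2010.
Next gap: 52 days. Jul 27 2010 + 52 days = Sep 17 2010.
Next gap: 56 days. Sep 17 2010 + 56 days = Nov 12 2010.

Nov 12 2010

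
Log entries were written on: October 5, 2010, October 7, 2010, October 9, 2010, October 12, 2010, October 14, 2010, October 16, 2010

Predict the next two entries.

October 19, 2010; October 21, 2010

The gap pattern 2, 2, 3, 2, 2 repeats every 3 events.
These are the Tuesdays, Thursdays and Saturdays of each week.
Next Tuesday: October 19, 2010.
Next Thursday: October 21, 2010.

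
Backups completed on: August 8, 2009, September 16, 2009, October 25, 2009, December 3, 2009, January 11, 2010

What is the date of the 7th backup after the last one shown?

The spacing is 39, 39, 39, 39 days — always 39 days.
January 11, 2010 + 39 days = February 19, 2010.
February 19, 2010 + 39 days = March 30, 2010.
March 30, 2010 + 39 days = May 8, 2010.
May 8, 2010 + 39 days = June 16, 2010.
June 16, 2010 + 39 days = July 25, 2010.
July 25, 2010 + 39 days = September 2, 2010.
September 2, 2010 + 39 days = October 11, 2010.

October 11, 2010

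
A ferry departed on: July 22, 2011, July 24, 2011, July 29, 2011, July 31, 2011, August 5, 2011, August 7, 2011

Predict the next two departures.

The gap pattern 2, 5, 2, 5, 2 repeats every 2 events.
These are the Fridays and Sundays of each week.
Next Friday: August 12, 2011.
Next Sunday: August 14, 2011.

August 12, 2011; August 14, 2011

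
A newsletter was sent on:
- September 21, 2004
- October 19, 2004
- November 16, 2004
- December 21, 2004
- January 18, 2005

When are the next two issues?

February 15, 2005; March 15, 2005

All dates are Tuesdays, 28, 28, 35, 28 days apart.
Specifically, the 3rd Tuesday of each month.
3rd Tuesday of February 2005: February 15, 2005.
3rd Tuesday of March 2005: March 15, 2005.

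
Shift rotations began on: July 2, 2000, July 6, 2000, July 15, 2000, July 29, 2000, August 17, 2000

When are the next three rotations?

September 10, 2000; October 9, 2000; November 12, 2000

Gaps: 4, 9, 14, 19 days — each gap is 5 larger than the previous one.
Next gap: 24 days. August 17, 2000 + 24 days = September 10, 2000.
Next gap: 29 days. September 10, 2000 + 29 days = October 9, 2000.
Next gap: 34 days. October 9, 2000 + 34 days = November 12, 2000.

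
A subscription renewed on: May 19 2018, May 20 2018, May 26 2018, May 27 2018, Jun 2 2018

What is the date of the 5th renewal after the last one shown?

Gaps: 1, 6, 1, 6 days — not constant, but cyclic with period 2.
The events fall on every Saturday and Sunday.
Next Sunday: Jun 3 2018.
The following Saturday is Jun 9 2018.
Next Sunday: Jun 10 2018.
The following Saturday is Jun 16 2018.
Next Sunday: Jun 17 2018.

Jun 17 2018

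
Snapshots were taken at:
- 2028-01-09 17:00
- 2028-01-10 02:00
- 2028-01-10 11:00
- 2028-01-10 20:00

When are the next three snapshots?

2028-01-11 05:00, 2028-01-11 14:00, 2028-01-11 23:00

The interval is a steady 9 hours (9, 9, 9).
2028-01-10 20:00 + 9 h = 2028-01-11 05:00.
2028-01-11 05:00 + 9 h = 2028-01-11 14:00.
2028-01-11 14:00 + 9 h = 2028-01-11 23:00.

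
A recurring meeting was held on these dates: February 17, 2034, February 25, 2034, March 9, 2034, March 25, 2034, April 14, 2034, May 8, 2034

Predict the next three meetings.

The spacing grows by 4 each time: 8, 12, 16, 20, 24 days.
Next gap: 28 days. May 8, 2034 + 28 days = June 5, 2034.
Next gap: 32 days. June 5, 2034 + 32 days = July 7, 2034.
Next gap: 36 days. July 7, 2034 + 36 days = August 12, 2034.

June 5, 2034; July 7, 2034; August 12, 2034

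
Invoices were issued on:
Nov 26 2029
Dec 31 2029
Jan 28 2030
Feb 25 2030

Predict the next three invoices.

Mar 25 2030, Apr 29 2030, May 27 2030

These are Mondays with 35, 28, 28-day gaps.
Each is the final Monday of its month — Dec 31 2029 is past the 28th, so '4th Monday' doesn't fit.
March 2030 ends with Monday Mar 25 2030.
April 2030 ends with Monday Apr 29 2030.
Last Monday of May 2030: May 27 2030.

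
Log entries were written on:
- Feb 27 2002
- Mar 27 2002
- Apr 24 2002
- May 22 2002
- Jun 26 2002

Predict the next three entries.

Jul 24 2002, Aug 28 2002, Sep 25 2002

These are Wednesdays at 28- or 35-day spacing (28, 28, 28, 35).
The pattern: 4th Wednesday of the month.
July 2002 — 4th Wednesday is Jul 24 2002.
4th Wednesday of August 2002: Aug 28 2002.
4th Wednesday of September 2002: Sep 25 2002.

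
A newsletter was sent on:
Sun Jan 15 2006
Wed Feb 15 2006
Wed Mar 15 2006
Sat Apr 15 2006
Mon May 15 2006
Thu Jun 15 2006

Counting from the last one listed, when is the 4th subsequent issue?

Each date is the 15th; the gaps (31, 28, 31, 30, 31) track the month lengths.
The rule is the 15th of each month.
Next: July 2006 → Sat Jul 15 2006.
Next: August 2006 → Tue Aug 15 2006.
Next: September 2006 → Fri Sep 15 2006.
October 2006: Sun Oct 15 2006.

Sun Oct 15 2006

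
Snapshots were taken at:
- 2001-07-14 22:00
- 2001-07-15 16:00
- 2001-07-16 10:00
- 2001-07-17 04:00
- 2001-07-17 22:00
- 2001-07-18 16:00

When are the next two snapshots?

2001-07-19 10:00, 2001-07-20 04:00

Spacing: 18, 18, 18, 18, 18 h — constant 18 h.
2001-07-18 16:00 + 18 h = 2001-07-19 10:00.
2001-07-19 10:00 + 18 h = 2001-07-20 04:00.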